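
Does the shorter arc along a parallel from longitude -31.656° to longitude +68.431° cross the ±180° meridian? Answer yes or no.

Signed shortest Δλ = ((68.431 − -31.656 + 180) mod 360) − 180 = 100.087°.
Going east by 100.087° from -31.656° reaches +68.431° without touching 180°.

No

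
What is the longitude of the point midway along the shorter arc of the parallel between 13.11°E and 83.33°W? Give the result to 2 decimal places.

35.11°W

Signed shortest Δλ from +13.11° to -83.33° is -96.44°.
Midpoint longitude = +13.11° + (-96.44°)/2 = +13.11° − 48.22° = -35.11°.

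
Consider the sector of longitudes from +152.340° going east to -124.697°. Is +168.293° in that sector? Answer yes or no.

Yes

Band width going east from +152.340° to -124.697°: ((-124.697 − 152.340) mod 360) = 82.963°.
Offset of +168.293° east of the west edge: ((168.293 − 152.340) mod 360) = 15.953°.
15.953° ≤ 82.963° ⇒ inside.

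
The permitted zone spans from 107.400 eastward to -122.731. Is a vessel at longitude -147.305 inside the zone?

Yes

Band width going east from +107.400° to -122.731°: ((-122.731 − 107.400) mod 360) = 129.869°.
Offset of -147.305° east of the west edge: ((-147.305 − 107.400) mod 360) = 105.295°.
105.295° ≤ 129.869° ⇒ inside.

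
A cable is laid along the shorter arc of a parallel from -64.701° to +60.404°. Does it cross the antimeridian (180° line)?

Signed shortest Δλ = ((60.404 − -64.701 + 180) mod 360) − 180 = 125.105°.
Going east by 125.105° from -64.701° reaches +60.404° without touching 180°.

No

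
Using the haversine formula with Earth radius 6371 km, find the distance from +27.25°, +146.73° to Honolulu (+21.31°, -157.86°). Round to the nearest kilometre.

5611 km

Δλ = -157.86 − 146.73 = -304.59°; wrapped into (−180°, 180°]: 55.41°.
Δφ = 21.31 − 27.25 = -5.94°.
a = sin²(Δφ/2) + cos φ₁ · cos φ₂ · sin²(Δλ/2) = 0.181707.
c = 2·atan2(√a, √(1−a)) = 0.88073 rad → d = 6371·c ≈ 5611.15 km.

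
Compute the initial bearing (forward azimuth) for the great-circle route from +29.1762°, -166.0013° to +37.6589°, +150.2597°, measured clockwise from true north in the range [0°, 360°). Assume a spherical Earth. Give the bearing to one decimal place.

294.9°

Δλ = 150.2597 − -166.0013 = 316.2610°; wrapped into (−180°, 180°]: -43.7390°.
θ = atan2( sin Δλ · cos φ₂ , cos φ₁ · sin φ₂ − sin φ₁ · cos φ₂ · cos Δλ )
  = atan2(-0.54733, 0.25461) = -65.053° → normalised to [0°, 360°): 294.947°.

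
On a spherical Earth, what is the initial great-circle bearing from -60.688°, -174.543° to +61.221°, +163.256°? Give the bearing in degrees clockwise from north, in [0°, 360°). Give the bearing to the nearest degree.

347°

Δλ = 163.256 − -174.543 = 337.799°; wrapped into (−180°, 180°]: -22.201°.
θ = atan2( sin Δλ · cos φ₂ , cos φ₁ · sin φ₂ − sin φ₁ · cos φ₂ · cos Δλ )
  = atan2(-0.18191, 0.81777) = -12.541° → normalised to [0°, 360°): 347.459°.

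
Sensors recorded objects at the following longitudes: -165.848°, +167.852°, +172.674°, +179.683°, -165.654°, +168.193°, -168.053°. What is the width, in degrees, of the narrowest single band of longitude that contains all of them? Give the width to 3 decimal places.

26.494°

Sort the longitudes: -168.053°, -165.848°, -165.654°, +167.852°, +168.193°, +172.674°, +179.683°.
Eastward gaps between consecutive values (wrapping around): 2.205°, 0.194°, 333.506°, 0.341°, 4.481°, 7.009°, 12.264°.
Largest gap = 333.506° ⇒ minimal covering band is its complement: 360° − 333.506° = 26.494°.
Band runs from +167.852° eastward to -165.654°, crossing the antimeridian.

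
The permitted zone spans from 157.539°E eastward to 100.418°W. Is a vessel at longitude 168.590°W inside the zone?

Yes

Band width going east from +157.539° to -100.418°: ((-100.418 − 157.539) mod 360) = 102.043°.
Offset of -168.590° east of the west edge: ((-168.590 − 157.539) mod 360) = 33.871°.
33.871° ≤ 102.043° ⇒ inside.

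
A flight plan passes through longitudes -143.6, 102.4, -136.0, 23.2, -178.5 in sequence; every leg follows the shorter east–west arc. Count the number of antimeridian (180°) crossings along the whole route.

Leg 1: -143.6° → +102.4°, shortest Δλ = -114.0° (west) — crosses 180°.
Leg 2: +102.4° → -136.0°, shortest Δλ = 121.6° (east) — crosses 180°.
Leg 3: -136.0° → +23.2°, shortest Δλ = 159.2° (east) — does not cross 180°.
Leg 4: +23.2° → -178.5°, shortest Δλ = 158.3° (east) — crosses 180°.
Total crossings: 3.

3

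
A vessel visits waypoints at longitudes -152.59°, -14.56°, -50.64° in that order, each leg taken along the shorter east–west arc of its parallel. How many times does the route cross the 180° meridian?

Leg 1: -152.59° → -14.56°, shortest Δλ = 138.03° (east) — does not cross 180°.
Leg 2: -14.56° → -50.64°, shortest Δλ = -36.08° (west) — does not cross 180°.
Total crossings: 0.

0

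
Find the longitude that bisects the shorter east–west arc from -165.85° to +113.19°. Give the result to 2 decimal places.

+153.67°

Signed shortest Δλ from -165.85° to +113.19° is -80.96°.
Midpoint longitude = -165.85° + (-80.96°)/2 = -165.85° − 40.48° = -206.33°.
Normalise into (−180°, 180°]: +153.67°.
(The naïve average (-165.85 + +113.19)/2 = -26.33° is on the wrong side of the globe.)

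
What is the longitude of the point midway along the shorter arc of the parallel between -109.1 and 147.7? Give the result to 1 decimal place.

-160.7°

Signed shortest Δλ from -109.1° to +147.7° is -103.2°.
Midpoint longitude = -109.1° + (-103.2°)/2 = -109.1° − 51.6° = -160.7°.
(The naïve average (-109.1 + +147.7)/2 = 19.3° is on the wrong side of the globe.)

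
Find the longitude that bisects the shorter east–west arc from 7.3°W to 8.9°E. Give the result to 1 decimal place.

Signed shortest Δλ from -7.3° to +8.9° is +16.2°.
Midpoint longitude = -7.3° + (+16.2°)/2 = -7.3° + 8.1° = +0.8°.

0.8°E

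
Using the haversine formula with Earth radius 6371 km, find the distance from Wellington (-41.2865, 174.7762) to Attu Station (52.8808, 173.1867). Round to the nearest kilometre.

Δλ = 173.1867 − 174.7762 = -1.5895°.
Δφ = 52.8808 − -41.2865 = 94.1673°.
a = sin²(Δφ/2) + cos φ₁ · cos φ₂ · sin²(Δλ/2) = 0.536422.
c = 2·atan2(√a, √(1−a)) = 1.64370 rad → d = 6371·c ≈ 10472.04 km.

10472 km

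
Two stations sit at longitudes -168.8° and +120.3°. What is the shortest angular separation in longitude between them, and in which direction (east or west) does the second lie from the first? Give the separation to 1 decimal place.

70.9° west

Raw difference: 120.3 − -168.8 = 289.1°.
Normalise into (−180°, 180°]: 289.1° − 360° = -70.9°.
Negative ⇒ the second point lies to the west; separation 70.9°.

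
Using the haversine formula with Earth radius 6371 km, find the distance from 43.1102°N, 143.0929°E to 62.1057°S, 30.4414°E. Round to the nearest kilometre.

Δλ = 30.4414 − 143.0929 = -112.6515°.
Δφ = -62.1057 − 43.1102 = -105.2159°.
a = sin²(Δφ/2) + cos φ₁ · cos φ₂ · sin²(Δλ/2) = 0.867769.
c = 2·atan2(√a, √(1−a)) = 2.39726 rad → d = 6371·c ≈ 15272.92 km.

15273 km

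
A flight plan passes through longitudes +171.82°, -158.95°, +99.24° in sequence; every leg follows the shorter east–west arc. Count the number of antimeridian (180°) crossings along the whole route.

Leg 1: +171.82° → -158.95°, shortest Δλ = 29.23° (east) — crosses 180°.
Leg 2: -158.95° → +99.24°, shortest Δλ = -101.81° (west) — crosses 180°.
Total crossings: 2.

2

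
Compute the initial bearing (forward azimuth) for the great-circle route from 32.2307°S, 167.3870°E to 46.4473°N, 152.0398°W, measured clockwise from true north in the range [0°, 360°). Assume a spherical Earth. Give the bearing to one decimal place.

26.7°

Δλ = -152.0398 − 167.3870 = -319.4268°; wrapped into (−180°, 180°]: 40.5732°.
θ = atan2( sin Δλ · cos φ₂ , cos φ₁ · sin φ₂ − sin φ₁ · cos φ₂ · cos Δλ )
  = atan2(0.44815, 0.89219) = 26.671° → normalised to [0°, 360°): 26.671°.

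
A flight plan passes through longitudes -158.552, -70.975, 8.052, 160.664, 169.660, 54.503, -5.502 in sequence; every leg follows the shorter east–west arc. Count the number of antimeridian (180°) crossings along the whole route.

Leg 1: -158.552° → -70.975°, shortest Δλ = 87.577° (east) — does not cross 180°.
Leg 2: -70.975° → +8.052°, shortest Δλ = 79.027° (east) — does not cross 180°.
Leg 3: +8.052° → +160.664°, shortest Δλ = 152.612° (east) — does not cross 180°.
Leg 4: +160.664° → +169.660°, shortest Δλ = 8.996° (east) — does not cross 180°.
Leg 5: +169.660° → +54.503°, shortest Δλ = -115.157° (west) — does not cross 180°.
Leg 6: +54.503° → -5.502°, shortest Δλ = -60.005° (west) — does not cross 180°.
Total crossings: 0.

0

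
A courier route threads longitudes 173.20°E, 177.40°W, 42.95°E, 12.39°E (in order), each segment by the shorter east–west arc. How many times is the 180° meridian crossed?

Leg 1: +173.20° → -177.40°, shortest Δλ = 9.4° (east) — crosses 180°.
Leg 2: -177.40° → +42.95°, shortest Δλ = -139.65° (west) — crosses 180°.
Leg 3: +42.95° → +12.39°, shortest Δλ = -30.56° (west) — does not cross 180°.
Total crossings: 2.

2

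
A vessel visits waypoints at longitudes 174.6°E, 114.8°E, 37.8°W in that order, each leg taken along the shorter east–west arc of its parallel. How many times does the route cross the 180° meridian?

0

Leg 1: +174.6° → +114.8°, shortest Δλ = -59.8° (west) — does not cross 180°.
Leg 2: +114.8° → -37.8°, shortest Δλ = -152.6° (west) — does not cross 180°.
Total crossings: 0.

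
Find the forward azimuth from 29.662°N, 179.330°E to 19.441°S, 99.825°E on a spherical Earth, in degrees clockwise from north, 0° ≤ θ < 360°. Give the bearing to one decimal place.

Δλ = 99.825 − 179.330 = -79.505°.
θ = atan2( sin Δλ · cos φ₂ , cos φ₁ · sin φ₂ − sin φ₁ · cos φ₂ · cos Δλ )
  = atan2(-0.92721, -0.37422) = -111.979° → normalised to [0°, 360°): 248.021°.

248.0°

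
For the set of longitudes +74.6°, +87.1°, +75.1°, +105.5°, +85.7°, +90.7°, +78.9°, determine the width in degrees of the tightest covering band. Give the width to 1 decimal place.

30.9°

Sort the longitudes: +74.6°, +75.1°, +78.9°, +85.7°, +87.1°, +90.7°, +105.5°.
Eastward gaps between consecutive values (wrapping around): 0.5°, 3.8°, 6.8°, 1.4°, 3.6°, 14.8°, 329.1°.
Largest gap = 329.1° ⇒ minimal covering band is its complement: 360° − 329.1° = 30.9°.
Band runs from +74.6° eastward to +105.5°.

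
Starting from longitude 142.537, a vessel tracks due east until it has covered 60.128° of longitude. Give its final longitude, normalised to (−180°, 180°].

Start at +142.537°; shift +60.128° → +202.665°.
+202.665° lies outside (−180°, 180°]; subtract 360° → -157.335°.

-157.335°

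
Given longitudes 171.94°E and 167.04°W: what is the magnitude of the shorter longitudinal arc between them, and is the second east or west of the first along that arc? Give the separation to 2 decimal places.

21.02° east

Raw difference: -167.04 − 171.94 = -338.98°.
Normalise into (−180°, 180°]: -338.98° + 360° = 21.02°.
Positive ⇒ the second point lies to the east; separation 21.02°.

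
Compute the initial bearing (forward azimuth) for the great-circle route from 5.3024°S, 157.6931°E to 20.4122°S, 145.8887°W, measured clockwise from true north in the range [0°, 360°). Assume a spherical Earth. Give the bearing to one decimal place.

111.0°

Δλ = -145.8887 − 157.6931 = -303.5818°; wrapped into (−180°, 180°]: 56.4182°.
θ = atan2( sin Δλ · cos φ₂ , cos φ₁ · sin φ₂ − sin φ₁ · cos φ₂ · cos Δλ )
  = atan2(0.78078, -0.29937) = 110.978° → normalised to [0°, 360°): 110.978°.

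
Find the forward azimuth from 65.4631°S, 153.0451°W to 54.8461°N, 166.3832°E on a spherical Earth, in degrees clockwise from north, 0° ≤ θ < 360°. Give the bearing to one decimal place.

Δλ = 166.3832 − -153.0451 = 319.4283°; wrapped into (−180°, 180°]: -40.5717°.
θ = atan2( sin Δλ · cos φ₂ , cos φ₁ · sin φ₂ − sin φ₁ · cos φ₂ · cos Δλ )
  = atan2(-0.37448, 0.73739) = -26.924° → normalised to [0°, 360°): 333.076°.

333.1°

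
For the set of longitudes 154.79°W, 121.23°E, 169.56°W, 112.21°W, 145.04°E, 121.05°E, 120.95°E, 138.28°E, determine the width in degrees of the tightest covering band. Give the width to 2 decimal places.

Sort the longitudes: -169.56°, -154.79°, -112.21°, +120.95°, +121.05°, +121.23°, +138.28°, +145.04°.
Eastward gaps between consecutive values (wrapping around): 14.77°, 42.58°, 233.16°, 0.10°, 0.18°, 17.05°, 6.76°, 45.40°.
Largest gap = 233.16° ⇒ minimal covering band is its complement: 360° − 233.16° = 126.84°.
Band runs from +120.95° eastward to -112.21°, crossing the antimeridian.

126.84°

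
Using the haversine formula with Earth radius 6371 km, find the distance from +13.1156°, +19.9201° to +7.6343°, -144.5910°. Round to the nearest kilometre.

17143 km

Δλ = -144.5910 − 19.9201 = -164.5111°.
Δφ = 7.6343 − 13.1156 = -5.4813°.
a = sin²(Δφ/2) + cos φ₁ · cos φ₂ · sin²(Δλ/2) = 0.950039.
c = 2·atan2(√a, √(1−a)) = 2.69075 rad → d = 6371·c ≈ 17142.75 km.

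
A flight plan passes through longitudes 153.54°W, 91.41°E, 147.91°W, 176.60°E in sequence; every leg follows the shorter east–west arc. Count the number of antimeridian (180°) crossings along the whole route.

3

Leg 1: -153.54° → +91.41°, shortest Δλ = -115.05° (west) — crosses 180°.
Leg 2: +91.41° → -147.91°, shortest Δλ = 120.68° (east) — crosses 180°.
Leg 3: -147.91° → +176.60°, shortest Δλ = -35.49° (west) — crosses 180°.
Total crossings: 3.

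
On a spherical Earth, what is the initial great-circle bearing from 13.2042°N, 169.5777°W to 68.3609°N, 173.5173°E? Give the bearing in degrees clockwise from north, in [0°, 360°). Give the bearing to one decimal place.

Δλ = 173.5173 − -169.5777 = 343.0950°; wrapped into (−180°, 180°]: -16.9050°.
θ = atan2( sin Δλ · cos φ₂ , cos φ₁ · sin φ₂ − sin φ₁ · cos φ₂ · cos Δλ )
  = atan2(-0.10723, 0.82436) = -7.411° → normalised to [0°, 360°): 352.589°.

352.6°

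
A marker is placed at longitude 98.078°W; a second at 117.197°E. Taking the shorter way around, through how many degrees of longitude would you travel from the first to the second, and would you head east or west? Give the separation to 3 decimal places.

Raw difference: 117.197 − -98.078 = 215.275°.
Normalise into (−180°, 180°]: 215.275° − 360° = -144.725°.
Negative ⇒ the second point lies to the west; separation 144.725°.

144.725° west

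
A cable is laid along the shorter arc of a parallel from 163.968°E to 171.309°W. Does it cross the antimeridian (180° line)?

Naïve |-171.309 − 163.968| = 335.277° > 180°, so the shorter arc goes the other way round — across 180°.
Signed shortest Δλ = ((-171.309 − 163.968 + 180) mod 360) − 180 = 24.723°.
Going east by 24.723° from +163.968° passes through 180° before reaching -171.309°.

Yes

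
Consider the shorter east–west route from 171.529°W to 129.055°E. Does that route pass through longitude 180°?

Naïve |129.055 − -171.529| = 300.584° > 180°, so the shorter arc goes the other way round — across 180°.
Signed shortest Δλ = ((129.055 − -171.529 + 180) mod 360) − 180 = -59.416°.
Going west by 59.416° from -171.529° passes through 180° before reaching +129.055°.

Yes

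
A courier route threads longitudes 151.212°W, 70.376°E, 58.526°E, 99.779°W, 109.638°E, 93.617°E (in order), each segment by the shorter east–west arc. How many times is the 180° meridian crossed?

Leg 1: -151.212° → +70.376°, shortest Δλ = -138.412° (west) — crosses 180°.
Leg 2: +70.376° → +58.526°, shortest Δλ = -11.85° (west) — does not cross 180°.
Leg 3: +58.526° → -99.779°, shortest Δλ = -158.305° (west) — does not cross 180°.
Leg 4: -99.779° → +109.638°, shortest Δλ = -150.583° (west) — crosses 180°.
Leg 5: +109.638° → +93.617°, shortest Δλ = -16.021° (west) — does not cross 180°.
Total crossings: 2.

2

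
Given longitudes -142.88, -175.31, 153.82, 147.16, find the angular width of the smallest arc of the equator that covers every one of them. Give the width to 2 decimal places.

69.96°

Sort the longitudes: -175.31°, -142.88°, +147.16°, +153.82°.
Eastward gaps between consecutive values (wrapping around): 32.43°, 290.04°, 6.66°, 30.87°.
Largest gap = 290.04° ⇒ minimal covering band is its complement: 360° − 290.04° = 69.96°.
Band runs from +147.16° eastward to -142.88°, crossing the antimeridian.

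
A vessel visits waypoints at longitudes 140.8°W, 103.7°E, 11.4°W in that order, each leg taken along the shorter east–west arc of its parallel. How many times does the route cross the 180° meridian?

1

Leg 1: -140.8° → +103.7°, shortest Δλ = -115.5° (west) — crosses 180°.
Leg 2: +103.7° → -11.4°, shortest Δλ = -115.1° (west) — does not cross 180°.
Total crossings: 1.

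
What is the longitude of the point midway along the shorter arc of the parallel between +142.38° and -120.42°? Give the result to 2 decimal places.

Signed shortest Δλ from +142.38° to -120.42° is +97.20°.
Midpoint longitude = +142.38° + (+97.20°)/2 = +142.38° + 48.60° = +190.98°.
Normalise into (−180°, 180°]: -169.02°.
(The naïve average (+142.38 + -120.42)/2 = 10.98° is on the wrong side of the globe.)

-169.02°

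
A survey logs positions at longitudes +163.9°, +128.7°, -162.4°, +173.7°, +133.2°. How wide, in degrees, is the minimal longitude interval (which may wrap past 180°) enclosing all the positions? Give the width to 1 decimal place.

Sort the longitudes: -162.4°, +128.7°, +133.2°, +163.9°, +173.7°.
Eastward gaps between consecutive values (wrapping around): 291.1°, 4.5°, 30.7°, 9.8°, 23.9°.
Largest gap = 291.1° ⇒ minimal covering band is its complement: 360° − 291.1° = 68.9°.
Band runs from +128.7° eastward to -162.4°, crossing the antimeridian.

68.9°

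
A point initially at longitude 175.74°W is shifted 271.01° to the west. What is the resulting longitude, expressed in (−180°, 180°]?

Start at -175.74°; shift −271.01° → -446.75°.
-446.75° lies outside (−180°, 180°]; add 360° → -86.75°.

86.75°W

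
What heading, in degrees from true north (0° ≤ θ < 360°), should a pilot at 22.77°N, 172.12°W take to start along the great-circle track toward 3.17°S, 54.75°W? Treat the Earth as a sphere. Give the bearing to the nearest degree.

Δλ = -54.75 − -172.12 = 117.37°.
θ = atan2( sin Δλ · cos φ₂ , cos φ₁ · sin φ₂ − sin φ₁ · cos φ₂ · cos Δλ )
  = atan2(0.88670, 0.12667) = 81.870° → normalised to [0°, 360°): 81.870°.

82°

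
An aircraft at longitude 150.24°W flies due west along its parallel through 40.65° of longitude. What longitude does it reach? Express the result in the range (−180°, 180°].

Start at -150.24°; shift −40.65° → -190.89°.
-190.89° lies outside (−180°, 180°]; add 360° → +169.11°.

169.11°E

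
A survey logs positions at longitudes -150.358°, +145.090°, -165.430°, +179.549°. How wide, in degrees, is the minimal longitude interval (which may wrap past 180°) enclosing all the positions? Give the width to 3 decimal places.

Sort the longitudes: -165.430°, -150.358°, +145.090°, +179.549°.
Eastward gaps between consecutive values (wrapping around): 15.072°, 295.448°, 34.459°, 15.021°.
Largest gap = 295.448° ⇒ minimal covering band is its complement: 360° − 295.448° = 64.552°.
Band runs from +145.090° eastward to -150.358°, crossing the antimeridian.

64.552°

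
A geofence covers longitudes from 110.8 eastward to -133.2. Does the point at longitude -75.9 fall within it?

No

Band width going east from +110.8° to -133.2°: ((-133.2 − 110.8) mod 360) = 116.0°.
Offset of -75.9° east of the west edge: ((-75.9 − 110.8) mod 360) = 173.3°.
173.3° > 116.0° ⇒ outside.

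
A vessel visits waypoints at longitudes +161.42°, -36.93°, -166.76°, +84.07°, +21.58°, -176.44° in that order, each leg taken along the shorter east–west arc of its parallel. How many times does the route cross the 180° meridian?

3

Leg 1: +161.42° → -36.93°, shortest Δλ = 161.65° (east) — crosses 180°.
Leg 2: -36.93° → -166.76°, shortest Δλ = -129.83° (west) — does not cross 180°.
Leg 3: -166.76° → +84.07°, shortest Δλ = -109.17° (west) — crosses 180°.
Leg 4: +84.07° → +21.58°, shortest Δλ = -62.49° (west) — does not cross 180°.
Leg 5: +21.58° → -176.44°, shortest Δλ = 161.98° (east) — crosses 180°.
Total crossings: 3.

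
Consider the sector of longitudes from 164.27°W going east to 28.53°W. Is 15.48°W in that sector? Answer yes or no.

No

Band width going east from -164.27° to -28.53°: ((-28.53 − -164.27) mod 360) = 135.74°.
Offset of -15.48° east of the west edge: ((-15.48 − -164.27) mod 360) = 148.79°.
148.79° > 135.74° ⇒ outside.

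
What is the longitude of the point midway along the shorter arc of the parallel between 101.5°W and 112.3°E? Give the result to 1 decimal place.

Signed shortest Δλ from -101.5° to +112.3° is -146.2°.
Midpoint longitude = -101.5° + (-146.2°)/2 = -101.5° − 73.1° = -174.6°.
(The naïve average (-101.5 + +112.3)/2 = 5.4° is on the wrong side of the globe.)

174.6°W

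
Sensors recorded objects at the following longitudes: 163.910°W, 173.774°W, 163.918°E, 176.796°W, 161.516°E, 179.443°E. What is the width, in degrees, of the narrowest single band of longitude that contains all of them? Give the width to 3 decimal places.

34.574°

Sort the longitudes: -176.796°, -173.774°, -163.910°, +161.516°, +163.918°, +179.443°.
Eastward gaps between consecutive values (wrapping around): 3.022°, 9.864°, 325.426°, 2.402°, 15.525°, 3.761°.
Largest gap = 325.426° ⇒ minimal covering band is its complement: 360° − 325.426° = 34.574°.
Band runs from +161.516° eastward to -163.910°, crossing the antimeridian.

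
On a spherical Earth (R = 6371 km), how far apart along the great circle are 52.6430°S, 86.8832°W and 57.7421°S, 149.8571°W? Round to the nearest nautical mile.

2100 nmi

Δλ = -149.8571 − -86.8832 = -62.9739°.
Δφ = -57.7421 − -52.6430 = -5.0991°.
a = sin²(Δφ/2) + cos φ₁ · cos φ₂ · sin²(Δλ/2) = 0.090328.
c = 2·atan2(√a, √(1−a)) = 0.61053 rad → d = 6371·c ≈ 3889.68 km ≈ 2100.26 nmi.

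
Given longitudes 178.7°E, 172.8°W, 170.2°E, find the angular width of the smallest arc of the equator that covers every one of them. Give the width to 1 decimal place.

17.0°

Sort the longitudes: -172.8°, +170.2°, +178.7°.
Eastward gaps between consecutive values (wrapping around): 343.0°, 8.5°, 8.5°.
Largest gap = 343.0° ⇒ minimal covering band is its complement: 360° − 343.0° = 17.0°.
Band runs from +170.2° eastward to -172.8°, crossing the antimeridian.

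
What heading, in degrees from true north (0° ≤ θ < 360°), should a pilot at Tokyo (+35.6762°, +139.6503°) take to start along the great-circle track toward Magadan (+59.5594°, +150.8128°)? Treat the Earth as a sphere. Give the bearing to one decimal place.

Δλ = 150.8128 − 139.6503 = 11.1625°.
θ = atan2( sin Δλ · cos φ₂ , cos φ₁ · sin φ₂ − sin φ₁ · cos φ₂ · cos Δλ )
  = atan2(0.09808, 0.41046) = 13.439° → normalised to [0°, 360°): 13.439°.

13.4°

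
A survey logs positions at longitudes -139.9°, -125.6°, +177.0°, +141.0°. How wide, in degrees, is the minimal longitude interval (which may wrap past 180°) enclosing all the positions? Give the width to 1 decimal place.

Sort the longitudes: -139.9°, -125.6°, +141.0°, +177.0°.
Eastward gaps between consecutive values (wrapping around): 14.3°, 266.6°, 36.0°, 43.1°.
Largest gap = 266.6° ⇒ minimal covering band is its complement: 360° − 266.6° = 93.4°.
Band runs from +141.0° eastward to -125.6°, crossing the antimeridian.

93.4°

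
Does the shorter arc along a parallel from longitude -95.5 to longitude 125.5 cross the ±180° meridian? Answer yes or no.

Yes

Naïve |125.5 − -95.5| = 221.0° > 180°, so the shorter arc goes the other way round — across 180°.
Signed shortest Δλ = ((125.5 − -95.5 + 180) mod 360) − 180 = -139.0°.
Going west by 139.0° from -95.5° passes through 180° before reaching +125.5°.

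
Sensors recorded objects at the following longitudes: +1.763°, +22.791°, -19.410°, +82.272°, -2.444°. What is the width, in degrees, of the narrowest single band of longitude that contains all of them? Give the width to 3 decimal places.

101.682°

Sort the longitudes: -19.410°, -2.444°, +1.763°, +22.791°, +82.272°.
Eastward gaps between consecutive values (wrapping around): 16.966°, 4.207°, 21.028°, 59.481°, 258.318°.
Largest gap = 258.318° ⇒ minimal covering band is its complement: 360° − 258.318° = 101.682°.
Band runs from -19.410° eastward to +82.272°.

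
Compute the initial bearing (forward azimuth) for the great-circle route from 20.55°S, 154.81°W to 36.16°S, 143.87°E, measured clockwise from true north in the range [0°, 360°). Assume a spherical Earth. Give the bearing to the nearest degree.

Δλ = 143.87 − -154.81 = 298.68°; wrapped into (−180°, 180°]: -61.32°.
θ = atan2( sin Δλ · cos φ₂ , cos φ₁ · sin φ₂ − sin φ₁ · cos φ₂ · cos Δλ )
  = atan2(-0.70832, -0.41648) = -120.455° → normalised to [0°, 360°): 239.545°.

240°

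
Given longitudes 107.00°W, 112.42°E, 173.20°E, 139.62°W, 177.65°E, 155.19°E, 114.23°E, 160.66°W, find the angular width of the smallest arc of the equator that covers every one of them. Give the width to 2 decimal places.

140.58°

Sort the longitudes: -160.66°, -139.62°, -107.00°, +112.42°, +114.23°, +155.19°, +173.20°, +177.65°.
Eastward gaps between consecutive values (wrapping around): 21.04°, 32.62°, 219.42°, 1.81°, 40.96°, 18.01°, 4.45°, 21.69°.
Largest gap = 219.42° ⇒ minimal covering band is its complement: 360° − 219.42° = 140.58°.
Band runs from +112.42° eastward to -107.00°, crossing the antimeridian.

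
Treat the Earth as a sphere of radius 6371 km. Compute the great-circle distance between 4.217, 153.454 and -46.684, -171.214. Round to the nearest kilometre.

Δλ = -171.214 − 153.454 = -324.668°; wrapped into (−180°, 180°]: 35.332°.
Δφ = -46.684 − 4.217 = -50.901°.
a = sin²(Δφ/2) + cos φ₁ · cos φ₂ · sin²(Δλ/2) = 0.247675.
c = 2·atan2(√a, √(1−a)) = 1.04182 rad → d = 6371·c ≈ 6637.44 km.

6637 km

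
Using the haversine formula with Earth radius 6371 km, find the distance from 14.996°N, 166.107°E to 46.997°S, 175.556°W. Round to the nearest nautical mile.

Δλ = -175.556 − 166.107 = -341.663°; wrapped into (−180°, 180°]: 18.337°.
Δφ = -46.997 − 14.996 = -61.993°.
a = sin²(Δφ/2) + cos φ₁ · cos φ₂ · sin²(Δλ/2) = 0.281937.
c = 2·atan2(√a, √(1−a)) = 1.11951 rad → d = 6371·c ≈ 7132.37 km ≈ 3851.17 nmi.

3851 nmi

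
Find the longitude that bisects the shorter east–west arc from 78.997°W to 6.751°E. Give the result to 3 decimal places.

Signed shortest Δλ from -78.997° to +6.751° is +85.748°.
Midpoint longitude = -78.997° + (+85.748°)/2 = -78.997° + 42.874° = -36.123°.

36.123°W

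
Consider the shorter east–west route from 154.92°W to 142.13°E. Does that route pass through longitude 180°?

Naïve |142.13 − -154.92| = 297.05° > 180°, so the shorter arc goes the other way round — across 180°.
Signed shortest Δλ = ((142.13 − -154.92 + 180) mod 360) − 180 = -62.95°.
Going west by 62.95° from -154.92° passes through 180° before reaching +142.13°.

Yes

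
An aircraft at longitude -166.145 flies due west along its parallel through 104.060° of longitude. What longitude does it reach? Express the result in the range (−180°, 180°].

Start at -166.145°; shift −104.060° → -270.205°.
-270.205° lies outside (−180°, 180°]; add 360° → +89.795°.

+89.795°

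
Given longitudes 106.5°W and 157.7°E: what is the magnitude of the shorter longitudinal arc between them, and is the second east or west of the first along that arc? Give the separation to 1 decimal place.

Raw difference: 157.7 − -106.5 = 264.2°.
Normalise into (−180°, 180°]: 264.2° − 360° = -95.8°.
Negative ⇒ the second point lies to the west; separation 95.8°.

95.8° west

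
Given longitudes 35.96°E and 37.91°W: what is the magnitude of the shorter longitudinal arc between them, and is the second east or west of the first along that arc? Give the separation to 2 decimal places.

Raw difference: -37.91 − 35.96 = -73.87°.
Normalise into (−180°, 180°]: -73.87° stays -73.87°.
Negative ⇒ the second point lies to the west; separation 73.87°.

73.87° west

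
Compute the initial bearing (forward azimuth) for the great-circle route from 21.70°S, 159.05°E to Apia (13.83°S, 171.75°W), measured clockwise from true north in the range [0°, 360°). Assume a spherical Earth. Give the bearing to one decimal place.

Δλ = -171.75 − 159.05 = -330.80°; wrapped into (−180°, 180°]: 29.20°.
θ = atan2( sin Δλ · cos φ₂ , cos φ₁ · sin φ₂ − sin φ₁ · cos φ₂ · cos Δλ )
  = atan2(0.47372, 0.09130) = 79.091° → normalised to [0°, 360°): 79.091°.

79.1°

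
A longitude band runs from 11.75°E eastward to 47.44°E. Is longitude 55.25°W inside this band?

No

Band width going east from +11.75° to +47.44°: ((47.44 − 11.75) mod 360) = 35.69°.
Offset of -55.25° east of the west edge: ((-55.25 − 11.75) mod 360) = 293.00°.
293.00° > 35.69° ⇒ outside.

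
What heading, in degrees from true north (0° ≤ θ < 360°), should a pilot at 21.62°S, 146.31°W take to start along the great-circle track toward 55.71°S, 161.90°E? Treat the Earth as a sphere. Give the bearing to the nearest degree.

Δλ = 161.90 − -146.31 = 308.21°; wrapped into (−180°, 180°]: -51.79°.
θ = atan2( sin Δλ · cos φ₂ , cos φ₁ · sin φ₂ − sin φ₁ · cos φ₂ · cos Δλ )
  = atan2(-0.44268, -0.63968) = -145.315° → normalised to [0°, 360°): 214.685°.

215°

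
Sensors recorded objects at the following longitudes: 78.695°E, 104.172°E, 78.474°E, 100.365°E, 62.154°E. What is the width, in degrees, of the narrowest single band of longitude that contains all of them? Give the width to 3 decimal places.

42.018°

Sort the longitudes: +62.154°, +78.474°, +78.695°, +100.365°, +104.172°.
Eastward gaps between consecutive values (wrapping around): 16.320°, 0.221°, 21.670°, 3.807°, 317.982°.
Largest gap = 317.982° ⇒ minimal covering band is its complement: 360° − 317.982° = 42.018°.
Band runs from +62.154° eastward to +104.172°.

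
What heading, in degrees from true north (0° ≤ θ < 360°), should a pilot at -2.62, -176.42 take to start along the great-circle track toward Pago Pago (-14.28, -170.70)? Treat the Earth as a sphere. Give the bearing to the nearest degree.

Δλ = -170.70 − -176.42 = 5.72°.
θ = atan2( sin Δλ · cos φ₂ , cos φ₁ · sin φ₂ − sin φ₁ · cos φ₂ · cos Δλ )
  = atan2(0.09659, -0.20232) = 154.481° → normalised to [0°, 360°): 154.481°.

154°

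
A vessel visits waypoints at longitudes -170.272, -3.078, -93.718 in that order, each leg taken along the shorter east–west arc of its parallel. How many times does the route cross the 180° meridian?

Leg 1: -170.272° → -3.078°, shortest Δλ = 167.194° (east) — does not cross 180°.
Leg 2: -3.078° → -93.718°, shortest Δλ = -90.64° (west) — does not cross 180°.
Total crossings: 0.

0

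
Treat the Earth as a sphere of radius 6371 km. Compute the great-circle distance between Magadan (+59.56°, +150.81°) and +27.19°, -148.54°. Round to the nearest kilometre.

Δλ = -148.54 − 150.81 = -299.35°; wrapped into (−180°, 180°]: 60.65°.
Δφ = 27.19 − 59.56 = -32.37°.
a = sin²(Δφ/2) + cos φ₁ · cos φ₂ · sin²(Δλ/2) = 0.192579.
c = 2·atan2(√a, √(1−a)) = 0.90861 rad → d = 6371·c ≈ 5788.77 km.

5789 km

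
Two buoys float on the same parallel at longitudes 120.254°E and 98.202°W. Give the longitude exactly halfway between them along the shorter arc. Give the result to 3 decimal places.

168.974°W

Signed shortest Δλ from +120.254° to -98.202° is +141.544°.
Midpoint longitude = +120.254° + (+141.544°)/2 = +120.254° + 70.772° = +191.026°.
Normalise into (−180°, 180°]: -168.974°.
(The naïve average (+120.254 + -98.202)/2 = 11.026° is on the wrong side of the globe.)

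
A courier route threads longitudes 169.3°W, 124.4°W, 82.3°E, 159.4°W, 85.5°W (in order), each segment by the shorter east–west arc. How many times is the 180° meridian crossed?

2

Leg 1: -169.3° → -124.4°, shortest Δλ = 44.9° (east) — does not cross 180°.
Leg 2: -124.4° → +82.3°, shortest Δλ = -153.3° (west) — crosses 180°.
Leg 3: +82.3° → -159.4°, shortest Δλ = 118.3° (east) — crosses 180°.
Leg 4: -159.4° → -85.5°, shortest Δλ = 73.9° (east) — does not cross 180°.
Total crossings: 2.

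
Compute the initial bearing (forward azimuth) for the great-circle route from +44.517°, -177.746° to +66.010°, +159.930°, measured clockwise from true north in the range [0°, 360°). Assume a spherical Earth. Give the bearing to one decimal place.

Δλ = 159.930 − -177.746 = 337.676°; wrapped into (−180°, 180°]: -22.324°.
θ = atan2( sin Δλ · cos φ₂ , cos φ₁ · sin φ₂ − sin φ₁ · cos φ₂ · cos Δλ )
  = atan2(-0.15444, 0.38775) = -21.717° → normalised to [0°, 360°): 338.283°.

338.3°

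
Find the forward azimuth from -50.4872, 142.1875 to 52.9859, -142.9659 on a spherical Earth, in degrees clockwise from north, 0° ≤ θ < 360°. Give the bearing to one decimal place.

42.7°

Δλ = -142.9659 − 142.1875 = -285.1534°; wrapped into (−180°, 180°]: 74.8466°.
θ = atan2( sin Δλ · cos φ₂ , cos φ₁ · sin φ₂ − sin φ₁ · cos φ₂ · cos Δλ )
  = atan2(0.58108, 0.62944) = 42.712° → normalised to [0°, 360°): 42.712°.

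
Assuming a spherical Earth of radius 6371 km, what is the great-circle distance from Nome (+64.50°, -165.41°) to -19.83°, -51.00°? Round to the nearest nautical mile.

7101 nmi

Δλ = -51.00 − -165.41 = 114.41°.
Δφ = -19.83 − 64.50 = -84.33°.
a = sin²(Δφ/2) + cos φ₁ · cos φ₂ · sin²(Δλ/2) = 0.736775.
c = 2·atan2(√a, √(1−a)) = 2.06411 rad → d = 6371·c ≈ 13150.46 km ≈ 7100.68 nmi.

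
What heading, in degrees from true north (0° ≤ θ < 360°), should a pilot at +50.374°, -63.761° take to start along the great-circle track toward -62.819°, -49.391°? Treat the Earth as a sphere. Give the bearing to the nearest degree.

173°

Δλ = -49.391 − -63.761 = 14.370°.
θ = atan2( sin Δλ · cos φ₂ , cos φ₁ · sin φ₂ − sin φ₁ · cos φ₂ · cos Δλ )
  = atan2(0.11337, -0.90818) = 172.884° → normalised to [0°, 360°): 172.884°.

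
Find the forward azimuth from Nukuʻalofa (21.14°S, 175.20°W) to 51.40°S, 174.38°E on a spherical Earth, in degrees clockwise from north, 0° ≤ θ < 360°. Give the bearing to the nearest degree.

Δλ = 174.38 − -175.20 = 349.58°; wrapped into (−180°, 180°]: -10.42°.
θ = atan2( sin Δλ · cos φ₂ , cos φ₁ · sin φ₂ − sin φ₁ · cos φ₂ · cos Δλ )
  = atan2(-0.11284, -0.50764) = -167.468° → normalised to [0°, 360°): 192.532°.

193°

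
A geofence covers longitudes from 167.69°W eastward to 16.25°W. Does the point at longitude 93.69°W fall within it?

Yes

Band width going east from -167.69° to -16.25°: ((-16.25 − -167.69) mod 360) = 151.44°.
Offset of -93.69° east of the west edge: ((-93.69 − -167.69) mod 360) = 74.00°.
74.00° ≤ 151.44° ⇒ inside.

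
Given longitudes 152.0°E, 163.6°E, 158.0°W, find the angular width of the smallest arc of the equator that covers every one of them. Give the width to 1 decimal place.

50.0°

Sort the longitudes: -158.0°, +152.0°, +163.6°.
Eastward gaps between consecutive values (wrapping around): 310.0°, 11.6°, 38.4°.
Largest gap = 310.0° ⇒ minimal covering band is its complement: 360° − 310.0° = 50.0°.
Band runs from +152.0° eastward to -158.0°, crossing the antimeridian.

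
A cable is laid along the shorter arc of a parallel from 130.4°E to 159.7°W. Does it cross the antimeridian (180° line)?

Yes

Naïve |-159.7 − 130.4| = 290.1° > 180°, so the shorter arc goes the other way round — across 180°.
Signed shortest Δλ = ((-159.7 − 130.4 + 180) mod 360) − 180 = 69.9°.
Going east by 69.9° from +130.4° passes through 180° before reaching -159.7°.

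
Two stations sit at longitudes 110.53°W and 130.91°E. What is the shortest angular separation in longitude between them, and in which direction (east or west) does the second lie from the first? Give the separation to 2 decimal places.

Raw difference: 130.91 − -110.53 = 241.44°.
Normalise into (−180°, 180°]: 241.44° − 360° = -118.56°.
Negative ⇒ the second point lies to the west; separation 118.56°.

118.56° west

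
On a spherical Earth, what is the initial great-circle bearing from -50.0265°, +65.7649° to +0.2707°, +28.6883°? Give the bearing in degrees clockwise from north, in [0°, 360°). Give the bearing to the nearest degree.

Δλ = 28.6883 − 65.7649 = -37.0766°.
θ = atan2( sin Δλ · cos φ₂ , cos φ₁ · sin φ₂ − sin φ₁ · cos φ₂ · cos Δλ )
  = atan2(-0.60288, 0.61444) = -44.456° → normalised to [0°, 360°): 315.544°.

316°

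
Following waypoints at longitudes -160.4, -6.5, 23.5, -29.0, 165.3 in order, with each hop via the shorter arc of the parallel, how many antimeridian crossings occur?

1

Leg 1: -160.4° → -6.5°, shortest Δλ = 153.9° (east) — does not cross 180°.
Leg 2: -6.5° → +23.5°, shortest Δλ = 30.0° (east) — does not cross 180°.
Leg 3: +23.5° → -29.0°, shortest Δλ = -52.5° (west) — does not cross 180°.
Leg 4: -29.0° → +165.3°, shortest Δλ = -165.7° (west) — crosses 180°.
Total crossings: 1.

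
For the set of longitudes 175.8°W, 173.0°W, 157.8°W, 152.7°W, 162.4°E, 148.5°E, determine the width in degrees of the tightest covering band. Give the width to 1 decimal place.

58.8°

Sort the longitudes: -175.8°, -173.0°, -157.8°, -152.7°, +148.5°, +162.4°.
Eastward gaps between consecutive values (wrapping around): 2.8°, 15.2°, 5.1°, 301.2°, 13.9°, 21.8°.
Largest gap = 301.2° ⇒ minimal covering band is its complement: 360° − 301.2° = 58.8°.
Band runs from +148.5° eastward to -152.7°, crossing the antimeridian.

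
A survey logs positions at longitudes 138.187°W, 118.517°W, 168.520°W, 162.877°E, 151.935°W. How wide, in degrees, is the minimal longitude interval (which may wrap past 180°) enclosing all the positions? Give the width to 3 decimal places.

Sort the longitudes: -168.520°, -151.935°, -138.187°, -118.517°, +162.877°.
Eastward gaps between consecutive values (wrapping around): 16.585°, 13.748°, 19.670°, 281.394°, 28.603°.
Largest gap = 281.394° ⇒ minimal covering band is its complement: 360° − 281.394° = 78.606°.
Band runs from +162.877° eastward to -118.517°, crossing the antimeridian.

78.606°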